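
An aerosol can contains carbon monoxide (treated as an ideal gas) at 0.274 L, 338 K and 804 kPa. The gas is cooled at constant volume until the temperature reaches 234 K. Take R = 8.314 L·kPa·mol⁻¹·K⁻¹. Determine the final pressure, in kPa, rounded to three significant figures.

P₂ ≈ 557 kPa

V constant ⇒ P ∝ T: V₂ = V₁; P₂ = P₁·(T₂/T₁) = 556.6 kPa.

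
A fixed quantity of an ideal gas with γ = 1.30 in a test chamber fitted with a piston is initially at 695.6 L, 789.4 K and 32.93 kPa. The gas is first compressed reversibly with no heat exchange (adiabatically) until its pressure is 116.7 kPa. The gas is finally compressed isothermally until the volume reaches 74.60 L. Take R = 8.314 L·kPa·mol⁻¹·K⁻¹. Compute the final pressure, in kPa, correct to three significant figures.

Adiabatic (γ = 1.30), T V^(γ−1) and P V^γ constant: T₂ = T₁·(P₂/P₁)^((γ−1)/γ) = 1057 K; V₂ = V₁·(P₁/P₂)^(1/γ) = 262.8 L.
T constant ⇒ Boyle's law P V = const: T₃ = T₂; P₃ = P₂·(V₂/V₃) = 411.2 kPa.

P₃ ≈ 411 kPa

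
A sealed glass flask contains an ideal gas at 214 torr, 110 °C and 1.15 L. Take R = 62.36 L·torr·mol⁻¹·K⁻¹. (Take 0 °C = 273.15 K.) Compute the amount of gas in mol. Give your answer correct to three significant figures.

Convert: T = 383.15 K.
PV = nRT ⇒ n = PV/(RT) = (214 × 1.15) / (62.36 × 383.15)

n ≈ 0.0103 mol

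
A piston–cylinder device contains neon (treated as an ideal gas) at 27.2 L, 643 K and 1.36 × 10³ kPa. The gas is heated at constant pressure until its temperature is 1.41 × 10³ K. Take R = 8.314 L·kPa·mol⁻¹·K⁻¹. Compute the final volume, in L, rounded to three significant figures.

V₂ ≈ 59.6 L

P constant ⇒ V ∝ T: P₂ = P₁; V₂ = V₁·(T₂/T₁) = 59.65 L.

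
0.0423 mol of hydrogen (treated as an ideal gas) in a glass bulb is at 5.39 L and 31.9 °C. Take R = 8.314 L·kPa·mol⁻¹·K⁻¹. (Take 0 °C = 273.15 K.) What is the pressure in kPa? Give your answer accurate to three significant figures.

Convert: T = 305.05 K.
PV = nRT ⇒ P = nRT/V = (0.0423 × 8.314 × 305.05) / 5.39

P ≈ 19.9 kPa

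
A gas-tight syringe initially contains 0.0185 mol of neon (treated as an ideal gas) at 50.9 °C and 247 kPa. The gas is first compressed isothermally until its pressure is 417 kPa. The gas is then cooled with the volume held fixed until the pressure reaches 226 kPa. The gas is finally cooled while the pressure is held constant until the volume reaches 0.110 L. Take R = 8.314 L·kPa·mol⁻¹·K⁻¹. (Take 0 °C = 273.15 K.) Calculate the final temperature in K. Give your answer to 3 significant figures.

Convert: T₁ = 324.0 K.
From PV = nRT: V₁ = nRT₁/P₁ = 0.2018 L.
Isothermal, so P V is constant: T₂ = T₁; V₂ = V₁·(P₁/P₂) = 0.1195 L.
Isochoric, so P/T is constant: V₃ = V₂; T₃ = T₂·(P₃/P₂) = 175.6 K.
P constant ⇒ V ∝ T: P₄ = P₃; T₄ = T₃·(V₄/V₃) = 161.6 K.

T₄ ≈ 162 K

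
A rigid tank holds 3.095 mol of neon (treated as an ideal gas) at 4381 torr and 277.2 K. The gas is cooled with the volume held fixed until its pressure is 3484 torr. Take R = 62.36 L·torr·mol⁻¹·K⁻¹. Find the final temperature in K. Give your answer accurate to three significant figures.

T₂ ≈ 220 K

From PV = nRT: V₁ = nRT₁/P₁ = 12.21 L.
Isochoric, so P/T is constant: V₂ = V₁; T₂ = T₁·(P₂/P₁) = 220.4 K.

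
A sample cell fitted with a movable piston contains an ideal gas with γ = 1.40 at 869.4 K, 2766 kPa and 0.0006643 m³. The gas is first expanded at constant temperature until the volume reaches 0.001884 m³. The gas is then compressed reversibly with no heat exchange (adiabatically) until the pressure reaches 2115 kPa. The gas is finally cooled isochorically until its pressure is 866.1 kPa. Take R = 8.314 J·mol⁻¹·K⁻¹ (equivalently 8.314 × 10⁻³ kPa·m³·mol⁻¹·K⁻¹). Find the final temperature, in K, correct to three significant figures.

T₄ ≈ 444 K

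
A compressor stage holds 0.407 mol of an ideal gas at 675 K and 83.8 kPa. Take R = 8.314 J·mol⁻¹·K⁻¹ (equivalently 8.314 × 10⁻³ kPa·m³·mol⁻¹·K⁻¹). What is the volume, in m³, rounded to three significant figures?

V ≈ 0.0273 m³

PV = nRT ⇒ V = nRT/P = (0.407 × 8.314 × 10⁻³ × 675) / 83.8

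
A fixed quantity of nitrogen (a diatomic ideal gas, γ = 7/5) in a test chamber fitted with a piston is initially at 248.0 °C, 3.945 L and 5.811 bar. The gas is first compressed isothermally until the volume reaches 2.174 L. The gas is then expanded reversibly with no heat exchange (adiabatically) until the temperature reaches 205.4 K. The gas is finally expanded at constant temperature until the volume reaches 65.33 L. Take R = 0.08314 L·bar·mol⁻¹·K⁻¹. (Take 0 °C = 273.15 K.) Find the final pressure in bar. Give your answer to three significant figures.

P₄ ≈ 0.138 bar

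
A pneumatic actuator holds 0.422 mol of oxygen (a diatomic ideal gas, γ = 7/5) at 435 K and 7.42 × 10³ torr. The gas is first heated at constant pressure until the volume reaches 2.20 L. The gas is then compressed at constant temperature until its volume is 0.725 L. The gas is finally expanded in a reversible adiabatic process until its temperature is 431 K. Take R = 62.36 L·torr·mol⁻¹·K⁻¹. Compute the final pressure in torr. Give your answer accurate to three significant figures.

P₄ ≈ 6.30e+03 torr

From PV = nRT: V₁ = nRT₁/P₁ = 1.543 L.
P constant ⇒ V ∝ T: P₂ = P₁; T₂ = T₁·(V₂/V₁) = 620.3 K.
T constant ⇒ Boyle's law P V = const: T₃ = T₂; P₃ = P₂·(V₂/V₃) = 2.252e+04 torr.
Reversible adiabatic, γ = 7/5: P₄ = P₃·(T₄/T₃)^(γ/(γ−1)) = 6296 torr; V₄ = V₃·(T₃/T₄)^(1/(γ−1)) = 1.802 L.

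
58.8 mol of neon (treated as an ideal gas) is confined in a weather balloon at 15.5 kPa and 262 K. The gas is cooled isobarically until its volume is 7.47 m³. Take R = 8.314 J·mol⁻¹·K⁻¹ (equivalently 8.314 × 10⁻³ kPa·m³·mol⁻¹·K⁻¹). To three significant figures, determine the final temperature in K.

From PV = nRT: V₁ = nRT₁/P₁ = 8.263 m³.
P constant ⇒ V ∝ T: P₂ = P₁; T₂ = T₁·(V₂/V₁) = 236.8 K.

T₂ ≈ 237 K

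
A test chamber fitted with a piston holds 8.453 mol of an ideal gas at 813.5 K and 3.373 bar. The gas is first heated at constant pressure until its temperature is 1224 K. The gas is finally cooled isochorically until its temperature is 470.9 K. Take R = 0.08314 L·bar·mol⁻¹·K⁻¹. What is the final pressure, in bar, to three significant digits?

P₃ ≈ 1.30 bar

From PV = nRT: V₁ = nRT₁/P₁ = 169.5 L.
P constant ⇒ V ∝ T: P₂ = P₁; V₂ = V₁·(T₂/T₁) = 255.0 L.
Isochoric, so P/T is constant: V₃ = V₂; P₃ = P₂·(T₃/T₂) = 1.298 bar.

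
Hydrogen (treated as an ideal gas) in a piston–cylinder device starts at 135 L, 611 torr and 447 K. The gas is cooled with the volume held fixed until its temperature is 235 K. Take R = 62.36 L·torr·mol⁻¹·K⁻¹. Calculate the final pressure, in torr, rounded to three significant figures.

P₂ ≈ 321 torr

Isochoric, so P/T is constant: V₂ = V₁; P₂ = P₁·(T₂/T₁) = 321.2 torr.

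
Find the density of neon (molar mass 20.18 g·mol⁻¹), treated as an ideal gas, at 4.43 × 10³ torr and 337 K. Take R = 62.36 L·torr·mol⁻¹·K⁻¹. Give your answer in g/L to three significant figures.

ρ ≈ 4.25 g/L

ρ = PM/(RT) = (4.43e+03 × 20.18) / (62.36 × 337.0)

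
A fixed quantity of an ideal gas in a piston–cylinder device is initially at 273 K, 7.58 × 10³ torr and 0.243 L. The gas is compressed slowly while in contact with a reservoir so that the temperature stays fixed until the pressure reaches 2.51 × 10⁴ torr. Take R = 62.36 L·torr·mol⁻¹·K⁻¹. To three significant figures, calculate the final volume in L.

V₂ ≈ 0.0734 L

T constant ⇒ Boyle's law P V = const: T₂ = T₁; V₂ = V₁·(P₁/P₂) = 0.07338 L.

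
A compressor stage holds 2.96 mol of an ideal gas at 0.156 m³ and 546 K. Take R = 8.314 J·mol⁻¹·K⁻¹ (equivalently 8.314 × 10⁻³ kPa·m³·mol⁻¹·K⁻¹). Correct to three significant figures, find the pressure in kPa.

PV = nRT ⇒ P = nRT/V = (2.96 × 8.314 × 10⁻³ × 546) / 0.156

P ≈ 86.1 kPa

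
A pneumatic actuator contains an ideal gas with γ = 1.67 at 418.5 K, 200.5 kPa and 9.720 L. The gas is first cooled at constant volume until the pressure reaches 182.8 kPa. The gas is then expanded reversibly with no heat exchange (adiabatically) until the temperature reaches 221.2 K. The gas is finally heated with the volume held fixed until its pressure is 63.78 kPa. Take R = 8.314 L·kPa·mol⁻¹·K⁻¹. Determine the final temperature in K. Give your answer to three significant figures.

V constant ⇒ P ∝ T: V₂ = V₁; T₂ = T₁·(P₂/P₁) = 381.6 K.
Adiabatic (γ = 1.67), T V^(γ−1) and P V^γ constant: P₃ = P₂·(T₃/T₂)^(γ/(γ−1)) = 46.97 kPa; V₃ = V₂·(T₂/T₃)^(1/(γ−1)) = 21.93 L.
V constant ⇒ P ∝ T: V₄ = V₃; T₄ = T₃·(P₄/P₃) = 300.4 K.

T₄ ≈ 300 K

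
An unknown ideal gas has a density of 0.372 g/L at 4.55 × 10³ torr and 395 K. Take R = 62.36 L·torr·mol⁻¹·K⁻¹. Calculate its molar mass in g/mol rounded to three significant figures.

M ≈ 2.01 g/mol

ρ = PM/(RT) ⇒ M = ρRT/P = (0.372 × 62.36 × 395.0) / 4.55e+03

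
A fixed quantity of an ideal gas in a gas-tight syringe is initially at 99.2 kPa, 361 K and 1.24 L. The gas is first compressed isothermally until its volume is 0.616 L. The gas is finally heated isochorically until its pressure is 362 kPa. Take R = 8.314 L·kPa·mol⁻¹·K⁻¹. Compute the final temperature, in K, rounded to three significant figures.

Isothermal, so P V is constant: T₂ = T₁; P₂ = P₁·(V₁/V₂) = 199.7 kPa.
Isochoric, so P/T is constant: V₃ = V₂; T₃ = T₂·(P₃/P₂) = 654.4 K.

T₃ ≈ 654 K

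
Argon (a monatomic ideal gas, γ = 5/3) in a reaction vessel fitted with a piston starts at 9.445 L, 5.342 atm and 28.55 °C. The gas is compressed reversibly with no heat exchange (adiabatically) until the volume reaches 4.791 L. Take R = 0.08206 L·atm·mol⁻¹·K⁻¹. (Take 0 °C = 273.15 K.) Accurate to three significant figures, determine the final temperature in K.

Convert: T₁ = 301.7 K.
Reversible adiabatic, γ = 5/3: T₂ = T₁·(V₁/V₂)^(γ−1) = 474.3 K; P₂ = P₁·(V₁/V₂)^γ = 16.56 atm.

T₂ ≈ 474 K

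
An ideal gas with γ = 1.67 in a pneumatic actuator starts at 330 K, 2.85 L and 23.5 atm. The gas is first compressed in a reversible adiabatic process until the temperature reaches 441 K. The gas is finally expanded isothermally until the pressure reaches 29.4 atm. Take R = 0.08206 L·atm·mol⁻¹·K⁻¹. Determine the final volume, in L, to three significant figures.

Adiabatic (γ = 1.67), T V^(γ−1) and P V^γ constant: P₂ = P₁·(T₂/T₁)^(γ/(γ−1)) = 48.41 atm; V₂ = V₁·(T₁/T₂)^(1/(γ−1)) = 1.849 L.
Isothermal, so P V is constant: T₃ = T₂; V₃ = V₂·(P₂/P₃) = 3.044 L.

V₃ ≈ 3.04 L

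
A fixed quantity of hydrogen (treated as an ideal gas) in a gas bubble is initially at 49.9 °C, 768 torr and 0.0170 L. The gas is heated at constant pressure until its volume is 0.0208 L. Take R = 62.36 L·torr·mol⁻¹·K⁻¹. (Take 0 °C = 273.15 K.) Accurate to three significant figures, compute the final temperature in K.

T₂ ≈ 395 K

Convert: T₁ = 323.0 K.
P constant ⇒ V ∝ T: P₂ = P₁; T₂ = T₁·(V₂/V₁) = 395.3 K.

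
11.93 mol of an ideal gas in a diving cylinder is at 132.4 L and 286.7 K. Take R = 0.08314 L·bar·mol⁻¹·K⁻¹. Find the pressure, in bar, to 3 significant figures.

PV = nRT ⇒ P = nRT/V = (11.93 × 0.08314 × 286.7) / 132.4

P ≈ 2.15 bar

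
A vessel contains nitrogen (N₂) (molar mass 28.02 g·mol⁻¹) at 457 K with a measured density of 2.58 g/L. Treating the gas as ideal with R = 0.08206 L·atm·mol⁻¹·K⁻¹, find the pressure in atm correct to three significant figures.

ρ = PM/(RT) ⇒ P = ρRT/M = (2.58 × 0.08206 × 457.0) / 28.02

P ≈ 3.45 atm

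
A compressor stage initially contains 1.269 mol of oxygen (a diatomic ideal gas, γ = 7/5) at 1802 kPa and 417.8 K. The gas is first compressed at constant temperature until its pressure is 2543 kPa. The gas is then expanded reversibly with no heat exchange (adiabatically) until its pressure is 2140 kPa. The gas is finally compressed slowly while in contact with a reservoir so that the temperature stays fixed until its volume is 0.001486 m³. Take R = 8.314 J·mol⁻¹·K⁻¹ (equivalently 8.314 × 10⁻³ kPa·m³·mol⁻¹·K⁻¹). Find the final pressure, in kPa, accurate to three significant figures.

P₄ ≈ 2.82e+03 kPa

From PV = nRT: V₁ = nRT₁/P₁ = 0.002446 m³.
Isothermal, so P V is constant: T₂ = T₁; V₂ = V₁·(P₁/P₂) = 0.001733 m³.
Adiabatic (γ = 7/5), T V^(γ−1) and P V^γ constant: T₃ = T₂·(P₃/P₂)^((γ−1)/γ) = 397.7 K; V₃ = V₂·(P₂/P₃)^(1/γ) = 0.001961 m³.
T constant ⇒ Boyle's law P V = const: T₄ = T₃; P₄ = P₃·(V₃/V₄) = 2824 kPa.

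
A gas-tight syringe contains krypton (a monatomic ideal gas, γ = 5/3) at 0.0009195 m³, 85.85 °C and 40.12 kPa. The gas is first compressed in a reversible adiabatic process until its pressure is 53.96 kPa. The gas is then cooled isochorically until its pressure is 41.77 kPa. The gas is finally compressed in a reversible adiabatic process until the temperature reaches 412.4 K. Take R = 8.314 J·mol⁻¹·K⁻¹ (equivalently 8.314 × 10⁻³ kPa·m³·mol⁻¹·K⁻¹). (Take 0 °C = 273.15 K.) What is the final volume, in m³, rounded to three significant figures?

Convert: T₁ = 359.0 K.
Reversible adiabatic, γ = 5/3: T₂ = T₁·(P₂/P₁)^((γ−1)/γ) = 404.2 K; V₂ = V₁·(P₁/P₂)^(1/γ) = 0.0007697 m³.
V constant ⇒ P ∝ T: V₃ = V₂; T₃ = T₂·(P₃/P₂) = 312.9 K.
Adiabatic (γ = 5/3), T V^(γ−1) and P V^γ constant: P₄ = P₃·(T₄/T₃)^(γ/(γ−1)) = 83.32 kPa; V₄ = V₃·(T₃/T₄)^(1/(γ−1)) = 0.0005086 m³.

V₄ ≈ 0.000509 m³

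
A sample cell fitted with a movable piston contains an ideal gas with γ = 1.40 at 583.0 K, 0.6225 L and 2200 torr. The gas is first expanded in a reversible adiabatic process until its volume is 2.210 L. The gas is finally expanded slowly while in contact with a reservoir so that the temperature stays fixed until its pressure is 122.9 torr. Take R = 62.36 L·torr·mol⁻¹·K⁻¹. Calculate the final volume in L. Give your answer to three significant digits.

Reversible adiabatic, γ = 1.40: T₂ = T₁·(V₁/V₂)^(γ−1) = 351.2 K; P₂ = P₁·(V₁/V₂)^γ = 373.3 torr.
Isothermal, so P V is constant: T₃ = T₂; V₃ = V₂·(P₂/P₃) = 6.713 L.

V₃ ≈ 6.71 L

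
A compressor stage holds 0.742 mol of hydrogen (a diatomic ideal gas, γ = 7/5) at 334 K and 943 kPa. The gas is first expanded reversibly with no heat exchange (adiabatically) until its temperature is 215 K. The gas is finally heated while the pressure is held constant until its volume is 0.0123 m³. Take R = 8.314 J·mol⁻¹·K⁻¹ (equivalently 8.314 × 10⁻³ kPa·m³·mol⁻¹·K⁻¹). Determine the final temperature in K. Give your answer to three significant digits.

T₃ ≈ 402 K

From PV = nRT: V₁ = nRT₁/P₁ = 0.002185 m³.
Adiabatic (γ = 7/5), T V^(γ−1) and P V^γ constant: P₂ = P₁·(T₂/T₁)^(γ/(γ−1)) = 201.8 kPa; V₂ = V₁·(T₁/T₂)^(1/(γ−1)) = 0.006572 m³.
Isobaric, so V/T is constant: P₃ = P₂; T₃ = T₂·(V₃/V₂) = 402.4 K.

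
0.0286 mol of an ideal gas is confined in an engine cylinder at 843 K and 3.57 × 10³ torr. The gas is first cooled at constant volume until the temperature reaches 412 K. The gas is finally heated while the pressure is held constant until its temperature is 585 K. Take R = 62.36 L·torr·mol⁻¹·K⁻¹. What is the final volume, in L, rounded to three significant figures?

From PV = nRT: V₁ = nRT₁/P₁ = 0.4211 L.
V constant ⇒ P ∝ T: V₂ = V₁; P₂ = P₁·(T₂/T₁) = 1745 torr.
P constant ⇒ V ∝ T: P₃ = P₂; V₃ = V₂·(T₃/T₂) = 0.5980 L.

V₃ ≈ 0.598 L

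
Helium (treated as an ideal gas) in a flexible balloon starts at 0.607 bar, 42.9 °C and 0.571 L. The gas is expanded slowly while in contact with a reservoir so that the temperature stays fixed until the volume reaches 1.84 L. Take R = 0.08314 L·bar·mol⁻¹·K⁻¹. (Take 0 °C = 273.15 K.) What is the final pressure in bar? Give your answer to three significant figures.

P₂ ≈ 0.188 bar

Convert: T₁ = 316.0 K.
Isothermal, so P V is constant: T₂ = T₁; P₂ = P₁·(V₁/V₂) = 0.1884 bar.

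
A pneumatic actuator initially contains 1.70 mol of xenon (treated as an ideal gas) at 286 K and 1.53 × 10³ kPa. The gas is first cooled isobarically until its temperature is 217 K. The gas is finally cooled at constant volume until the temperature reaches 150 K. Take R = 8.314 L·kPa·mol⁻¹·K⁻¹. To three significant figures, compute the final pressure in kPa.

From PV = nRT: V₁ = nRT₁/P₁ = 2.642 L.
P constant ⇒ V ∝ T: P₂ = P₁; V₂ = V₁·(T₂/T₁) = 2.005 L.
V constant ⇒ P ∝ T: V₃ = V₂; P₃ = P₂·(T₃/T₂) = 1058 kPa.

P₃ ≈ 1.06e+03 kPa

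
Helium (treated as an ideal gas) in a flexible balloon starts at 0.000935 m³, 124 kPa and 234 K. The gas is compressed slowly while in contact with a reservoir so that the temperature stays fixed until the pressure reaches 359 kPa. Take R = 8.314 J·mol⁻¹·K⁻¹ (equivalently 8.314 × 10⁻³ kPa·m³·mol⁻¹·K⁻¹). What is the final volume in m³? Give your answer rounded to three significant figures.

Isothermal, so P V is constant: T₂ = T₁; V₂ = V₁·(P₁/P₂) = 0.0003230 m³.

V₂ ≈ 0.000323 m³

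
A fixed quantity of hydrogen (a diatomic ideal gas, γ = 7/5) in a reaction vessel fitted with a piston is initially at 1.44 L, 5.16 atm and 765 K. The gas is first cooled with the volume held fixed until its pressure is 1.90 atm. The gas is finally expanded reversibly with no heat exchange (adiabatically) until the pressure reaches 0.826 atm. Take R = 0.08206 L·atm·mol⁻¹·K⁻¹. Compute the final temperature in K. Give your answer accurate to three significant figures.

T₃ ≈ 222 K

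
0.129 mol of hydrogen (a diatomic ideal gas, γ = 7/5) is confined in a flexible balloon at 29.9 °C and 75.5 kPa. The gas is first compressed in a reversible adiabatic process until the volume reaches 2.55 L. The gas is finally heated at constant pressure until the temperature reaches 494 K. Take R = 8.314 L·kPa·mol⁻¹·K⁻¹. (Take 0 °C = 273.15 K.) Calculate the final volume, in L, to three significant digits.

V₃ ≈ 3.37 L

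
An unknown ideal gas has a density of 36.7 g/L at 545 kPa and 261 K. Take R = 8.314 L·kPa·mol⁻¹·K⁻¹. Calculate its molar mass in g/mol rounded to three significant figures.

M ≈ 146 g/mol

ρ = PM/(RT) ⇒ M = ρRT/P = (36.7 × 8.314 × 261.0) / 545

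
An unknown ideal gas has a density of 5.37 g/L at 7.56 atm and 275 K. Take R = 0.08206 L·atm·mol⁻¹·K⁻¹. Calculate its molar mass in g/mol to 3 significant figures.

ρ = PM/(RT) ⇒ M = ρRT/P = (5.37 × 0.08206 × 275.0) / 7.56

M ≈ 16.0 g/mol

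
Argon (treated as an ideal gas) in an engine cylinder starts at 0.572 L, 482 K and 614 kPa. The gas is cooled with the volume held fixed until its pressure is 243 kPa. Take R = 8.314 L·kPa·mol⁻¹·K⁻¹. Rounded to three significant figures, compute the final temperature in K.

T₂ ≈ 191 K

V constant ⇒ P ∝ T: V₂ = V₁; T₂ = T₁·(P₂/P₁) = 190.8 K.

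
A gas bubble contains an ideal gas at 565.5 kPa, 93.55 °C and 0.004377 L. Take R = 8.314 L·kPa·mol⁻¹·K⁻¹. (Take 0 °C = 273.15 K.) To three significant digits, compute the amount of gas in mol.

n ≈ 0.000812 mol

Convert: T = 366.70 K.
PV = nRT ⇒ n = PV/(RT) = (565.5 × 0.004377) / (8.314 × 366.70)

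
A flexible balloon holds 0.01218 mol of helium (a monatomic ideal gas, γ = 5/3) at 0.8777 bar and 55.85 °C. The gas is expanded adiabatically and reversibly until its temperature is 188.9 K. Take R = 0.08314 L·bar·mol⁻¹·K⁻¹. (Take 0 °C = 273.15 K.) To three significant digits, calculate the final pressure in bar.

Convert: T₁ = 329.0 K.
From PV = nRT: V₁ = nRT₁/P₁ = 0.3796 L.
Adiabatic (γ = 5/3), T V^(γ−1) and P V^γ constant: P₂ = P₁·(T₂/T₁)^(γ/(γ−1)) = 0.2192 bar; V₂ = V₁·(T₁/T₂)^(1/(γ−1)) = 0.8725 L.

P₂ ≈ 0.219 bar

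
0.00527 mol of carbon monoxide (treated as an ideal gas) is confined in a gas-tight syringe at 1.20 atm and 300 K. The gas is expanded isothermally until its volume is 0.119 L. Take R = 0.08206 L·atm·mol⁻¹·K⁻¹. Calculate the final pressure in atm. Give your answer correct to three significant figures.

From PV = nRT: V₁ = nRT₁/P₁ = 0.1081 L.
T constant ⇒ Boyle's law P V = const: T₂ = T₁; P₂ = P₁·(V₁/V₂) = 1.090 atm.

P₂ ≈ 1.09 atm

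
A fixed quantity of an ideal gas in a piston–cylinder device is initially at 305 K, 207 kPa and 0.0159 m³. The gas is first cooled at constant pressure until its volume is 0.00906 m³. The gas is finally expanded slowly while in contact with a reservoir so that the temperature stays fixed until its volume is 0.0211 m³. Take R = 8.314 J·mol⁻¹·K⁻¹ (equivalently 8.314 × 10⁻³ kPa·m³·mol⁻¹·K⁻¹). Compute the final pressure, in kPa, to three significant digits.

P₃ ≈ 88.9 kPa

Isobaric, so V/T is constant: P₂ = P₁; T₂ = T₁·(V₂/V₁) = 173.8 K.
Isothermal, so P V is constant: T₃ = T₂; P₃ = P₂·(V₂/V₃) = 88.88 kPa.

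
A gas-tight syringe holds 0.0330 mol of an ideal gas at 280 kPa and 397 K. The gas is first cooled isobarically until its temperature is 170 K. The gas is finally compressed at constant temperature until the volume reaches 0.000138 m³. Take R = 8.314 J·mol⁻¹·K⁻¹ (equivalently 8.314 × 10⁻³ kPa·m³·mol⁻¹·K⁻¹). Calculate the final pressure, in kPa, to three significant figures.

P₃ ≈ 338 kPa

From PV = nRT: V₁ = nRT₁/P₁ = 0.0003890 m³.
P constant ⇒ V ∝ T: P₂ = P₁; V₂ = V₁·(T₂/T₁) = 0.0001666 m³.
T constant ⇒ Boyle's law P V = const: T₃ = T₂; P₃ = P₂·(V₂/V₃) = 338.0 kPa.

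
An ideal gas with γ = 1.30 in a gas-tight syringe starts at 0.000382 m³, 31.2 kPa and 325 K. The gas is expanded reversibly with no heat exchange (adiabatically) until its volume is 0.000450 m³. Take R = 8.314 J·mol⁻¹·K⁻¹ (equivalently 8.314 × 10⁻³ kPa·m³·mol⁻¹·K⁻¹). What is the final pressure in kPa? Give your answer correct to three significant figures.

P₂ ≈ 25.2 kPa

Adiabatic (γ = 1.30), T V^(γ−1) and P V^γ constant: T₂ = T₁·(V₁/V₂)^(γ−1) = 309.4 K; P₂ = P₁·(V₁/V₂)^γ = 25.22 kPa.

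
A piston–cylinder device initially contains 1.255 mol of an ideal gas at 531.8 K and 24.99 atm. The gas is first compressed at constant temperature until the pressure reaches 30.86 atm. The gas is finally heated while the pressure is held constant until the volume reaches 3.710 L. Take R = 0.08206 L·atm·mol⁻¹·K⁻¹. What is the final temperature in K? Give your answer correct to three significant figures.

T₃ ≈ 1.11e+03 K

From PV = nRT: V₁ = nRT₁/P₁ = 2.192 L.
Isothermal, so P V is constant: T₂ = T₁; V₂ = V₁·(P₁/P₂) = 1.775 L.
P constant ⇒ V ∝ T: P₃ = P₂; T₃ = T₂·(V₃/V₂) = 1112 K.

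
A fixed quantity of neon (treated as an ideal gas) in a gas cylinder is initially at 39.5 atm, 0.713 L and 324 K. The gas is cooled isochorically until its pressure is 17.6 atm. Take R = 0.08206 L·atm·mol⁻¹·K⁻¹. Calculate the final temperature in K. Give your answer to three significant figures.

V constant ⇒ P ∝ T: V₂ = V₁; T₂ = T₁·(P₂/P₁) = 144.4 K.

T₂ ≈ 144 K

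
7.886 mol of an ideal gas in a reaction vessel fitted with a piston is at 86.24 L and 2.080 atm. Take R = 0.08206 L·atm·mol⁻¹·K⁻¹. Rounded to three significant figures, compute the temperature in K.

T ≈ 277 K

PV = nRT ⇒ T = PV/(nR) = (2.080 × 86.24) / (7.886 × 0.08206)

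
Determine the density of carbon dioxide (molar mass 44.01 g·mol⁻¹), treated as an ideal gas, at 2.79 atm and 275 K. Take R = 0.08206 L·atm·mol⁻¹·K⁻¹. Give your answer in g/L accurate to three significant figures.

ρ ≈ 5.44 g/L

ρ = PM/(RT) = (2.79 × 44.01) / (0.08206 × 275.0)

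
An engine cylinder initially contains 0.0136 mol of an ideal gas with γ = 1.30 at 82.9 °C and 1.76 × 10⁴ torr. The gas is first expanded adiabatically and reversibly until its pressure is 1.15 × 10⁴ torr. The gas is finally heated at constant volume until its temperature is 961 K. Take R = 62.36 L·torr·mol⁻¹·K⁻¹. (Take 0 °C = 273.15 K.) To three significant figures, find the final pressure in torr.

Convert: T₁ = 356.0 K.
From PV = nRT: V₁ = nRT₁/P₁ = 0.01716 L.
Reversible adiabatic, γ = 1.30: T₂ = T₁·(P₂/P₁)^((γ−1)/γ) = 322.7 K; V₂ = V₁·(P₁/P₂)^(1/γ) = 0.02380 L.
Isochoric, so P/T is constant: V₃ = V₂; P₃ = P₂·(T₃/T₂) = 3.424e+04 torr.

P₃ ≈ 3.42e+04 torr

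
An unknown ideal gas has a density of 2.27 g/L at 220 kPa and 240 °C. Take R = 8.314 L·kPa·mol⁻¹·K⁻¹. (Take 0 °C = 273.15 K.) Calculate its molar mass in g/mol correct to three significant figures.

M ≈ 44.0 g/mol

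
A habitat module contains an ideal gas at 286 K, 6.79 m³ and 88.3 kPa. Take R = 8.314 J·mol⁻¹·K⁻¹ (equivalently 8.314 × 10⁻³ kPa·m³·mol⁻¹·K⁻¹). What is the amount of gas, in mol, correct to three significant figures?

n ≈ 252 mol

PV = nRT ⇒ n = PV/(RT) = (88.3 × 6.79) / (8.314 × 10⁻³ × 286)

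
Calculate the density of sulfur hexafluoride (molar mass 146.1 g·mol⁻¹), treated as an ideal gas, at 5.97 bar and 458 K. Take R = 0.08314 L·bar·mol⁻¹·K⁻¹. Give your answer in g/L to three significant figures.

ρ ≈ 22.9 g/L

ρ = PM/(RT) = (5.97 × 146.1) / (0.08314 × 458.0)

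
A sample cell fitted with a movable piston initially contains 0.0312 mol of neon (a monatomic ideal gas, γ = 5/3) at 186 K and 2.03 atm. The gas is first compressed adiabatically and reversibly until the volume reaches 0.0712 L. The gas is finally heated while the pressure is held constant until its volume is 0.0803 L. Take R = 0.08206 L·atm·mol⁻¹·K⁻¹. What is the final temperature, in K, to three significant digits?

From PV = nRT: V₁ = nRT₁/P₁ = 0.2346 L.
Adiabatic (γ = 5/3), T V^(γ−1) and P V^γ constant: T₂ = T₁·(V₁/V₂)^(γ−1) = 411.8 K; P₂ = P₁·(V₁/V₂)^γ = 14.81 atm.
Isobaric, so V/T is constant: P₃ = P₂; T₃ = T₂·(V₃/V₂) = 464.5 K.

T₃ ≈ 464 K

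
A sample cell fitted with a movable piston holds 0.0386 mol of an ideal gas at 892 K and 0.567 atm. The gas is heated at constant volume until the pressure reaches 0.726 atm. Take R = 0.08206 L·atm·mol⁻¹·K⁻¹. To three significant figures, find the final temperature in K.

T₂ ≈ 1.14e+03 K

From PV = nRT: V₁ = nRT₁/P₁ = 4.983 L.
V constant ⇒ P ∝ T: V₂ = V₁; T₂ = T₁·(P₂/P₁) = 1142 K.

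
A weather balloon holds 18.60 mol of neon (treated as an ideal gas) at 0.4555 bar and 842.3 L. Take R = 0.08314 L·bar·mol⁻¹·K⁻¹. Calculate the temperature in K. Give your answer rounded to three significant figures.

PV = nRT ⇒ T = PV/(nR) = (0.4555 × 842.3) / (18.60 × 0.08314)

T ≈ 248 K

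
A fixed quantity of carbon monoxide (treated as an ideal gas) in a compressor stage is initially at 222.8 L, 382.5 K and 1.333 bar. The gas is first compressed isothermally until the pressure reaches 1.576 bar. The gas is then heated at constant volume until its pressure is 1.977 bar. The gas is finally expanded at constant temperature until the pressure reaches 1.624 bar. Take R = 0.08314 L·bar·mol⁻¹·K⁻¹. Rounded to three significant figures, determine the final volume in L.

T constant ⇒ Boyle's law P V = const: T₂ = T₁; V₂ = V₁·(P₁/P₂) = 188.4 L.
V constant ⇒ P ∝ T: V₃ = V₂; T₃ = T₂·(P₃/P₂) = 479.8 K.
T constant ⇒ Boyle's law P V = const: T₄ = T₃; V₄ = V₃·(P₃/P₄) = 229.4 L.

V₄ ≈ 229 L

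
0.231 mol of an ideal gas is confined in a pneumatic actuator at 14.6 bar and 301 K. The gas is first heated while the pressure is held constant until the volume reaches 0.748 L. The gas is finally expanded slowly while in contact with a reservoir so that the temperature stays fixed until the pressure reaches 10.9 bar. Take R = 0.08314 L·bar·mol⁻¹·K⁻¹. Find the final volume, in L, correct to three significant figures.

From PV = nRT: V₁ = nRT₁/P₁ = 0.3959 L.
P constant ⇒ V ∝ T: P₂ = P₁; T₂ = T₁·(V₂/V₁) = 568.6 K.
T constant ⇒ Boyle's law P V = const: T₃ = T₂; V₃ = V₂·(P₂/P₃) = 1.002 L.

V₃ ≈ 1.00 L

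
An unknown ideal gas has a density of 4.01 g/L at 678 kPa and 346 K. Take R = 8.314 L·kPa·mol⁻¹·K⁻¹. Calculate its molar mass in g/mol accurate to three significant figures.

M ≈ 17.0 g/mol

ρ = PM/(RT) ⇒ M = ρRT/P = (4.01 × 8.314 × 346.0) / 678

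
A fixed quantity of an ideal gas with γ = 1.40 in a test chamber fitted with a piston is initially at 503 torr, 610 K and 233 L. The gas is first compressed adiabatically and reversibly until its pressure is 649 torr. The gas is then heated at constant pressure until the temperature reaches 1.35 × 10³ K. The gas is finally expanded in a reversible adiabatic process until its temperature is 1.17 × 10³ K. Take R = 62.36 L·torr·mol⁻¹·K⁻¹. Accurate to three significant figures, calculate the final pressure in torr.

P₄ ≈ 393 torr

Reversible adiabatic, γ = 1.40: T₂ = T₁·(P₂/P₁)^((γ−1)/γ) = 656.1 K; V₂ = V₁·(P₁/P₂)^(1/γ) = 194.2 L.
Isobaric, so V/T is constant: P₃ = P₂; V₃ = V₂·(T₃/T₂) = 399.7 L.
Reversible adiabatic, γ = 1.40: P₄ = P₃·(T₄/T₃)^(γ/(γ−1)) = 393.3 torr; V₄ = V₃·(T₃/T₄)^(1/(γ−1)) = 571.5 L.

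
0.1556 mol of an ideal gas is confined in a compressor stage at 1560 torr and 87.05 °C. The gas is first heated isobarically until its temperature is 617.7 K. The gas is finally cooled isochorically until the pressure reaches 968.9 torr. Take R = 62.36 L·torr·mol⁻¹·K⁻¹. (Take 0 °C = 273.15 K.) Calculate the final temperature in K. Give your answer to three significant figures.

T₃ ≈ 384 K

Convert: T₁ = 360.2 K.
From PV = nRT: V₁ = nRT₁/P₁ = 2.240 L.
Isobaric, so V/T is constant: P₂ = P₁; V₂ = V₁·(T₂/T₁) = 3.842 L.
V constant ⇒ P ∝ T: V₃ = V₂; T₃ = T₂·(P₃/P₂) = 383.6 K.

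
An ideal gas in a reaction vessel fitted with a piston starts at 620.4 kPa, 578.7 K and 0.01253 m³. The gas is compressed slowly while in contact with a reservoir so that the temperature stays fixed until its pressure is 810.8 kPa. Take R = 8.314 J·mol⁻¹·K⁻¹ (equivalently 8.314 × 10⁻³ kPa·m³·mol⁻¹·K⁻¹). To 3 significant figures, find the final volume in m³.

V₂ ≈ 0.00959 m³

Isothermal, so P V is constant: T₂ = T₁; V₂ = V₁·(P₁/P₂) = 0.009588 m³.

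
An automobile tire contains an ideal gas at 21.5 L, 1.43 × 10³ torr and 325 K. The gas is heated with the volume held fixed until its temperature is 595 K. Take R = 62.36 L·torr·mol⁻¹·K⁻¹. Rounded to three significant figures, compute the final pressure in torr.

P₂ ≈ 2.62e+03 torr

V constant ⇒ P ∝ T: V₂ = V₁; P₂ = P₁·(T₂/T₁) = 2618 torr.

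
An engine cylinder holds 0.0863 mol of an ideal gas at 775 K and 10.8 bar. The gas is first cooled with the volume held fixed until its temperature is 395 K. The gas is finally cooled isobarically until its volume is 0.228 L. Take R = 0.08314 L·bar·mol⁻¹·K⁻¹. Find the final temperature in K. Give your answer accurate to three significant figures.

T₃ ≈ 175 K

From PV = nRT: V₁ = nRT₁/P₁ = 0.5149 L.
Isochoric, so P/T is constant: V₂ = V₁; P₂ = P₁·(T₂/T₁) = 5.505 bar.
Isobaric, so V/T is constant: P₃ = P₂; T₃ = T₂·(V₃/V₂) = 174.9 K.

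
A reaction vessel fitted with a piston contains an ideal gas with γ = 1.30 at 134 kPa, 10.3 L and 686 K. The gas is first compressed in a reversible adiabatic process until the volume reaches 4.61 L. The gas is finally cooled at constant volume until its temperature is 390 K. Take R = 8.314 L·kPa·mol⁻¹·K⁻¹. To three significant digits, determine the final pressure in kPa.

Adiabatic (γ = 1.30), T V^(γ−1) and P V^γ constant: T₂ = T₁·(V₁/V₂)^(γ−1) = 873.1 K; P₂ = P₁·(V₁/V₂)^γ = 381.1 kPa.
Isochoric, so P/T is constant: V₃ = V₂; P₃ = P₂·(T₃/T₂) = 170.2 kPa.

P₃ ≈ 170 kPa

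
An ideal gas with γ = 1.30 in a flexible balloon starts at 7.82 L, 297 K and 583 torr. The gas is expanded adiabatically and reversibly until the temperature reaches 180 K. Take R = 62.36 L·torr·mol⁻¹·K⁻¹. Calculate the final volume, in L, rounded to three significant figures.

Adiabatic (γ = 1.30), T V^(γ−1) and P V^γ constant: P₂ = P₁·(T₂/T₁)^(γ/(γ−1)) = 66.56 torr; V₂ = V₁·(T₁/T₂)^(1/(γ−1)) = 41.51 L.

V₂ ≈ 41.5 L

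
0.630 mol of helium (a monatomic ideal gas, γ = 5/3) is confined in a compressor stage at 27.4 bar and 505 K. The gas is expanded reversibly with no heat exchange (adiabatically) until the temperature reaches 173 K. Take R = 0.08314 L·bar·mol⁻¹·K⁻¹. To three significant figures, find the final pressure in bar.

P₂ ≈ 1.88 bar

From PV = nRT: V₁ = nRT₁/P₁ = 0.9654 L.
Reversible adiabatic, γ = 5/3: P₂ = P₁·(T₂/T₁)^(γ/(γ−1)) = 1.882 bar; V₂ = V₁·(T₁/T₂)^(1/(γ−1)) = 4.815 L.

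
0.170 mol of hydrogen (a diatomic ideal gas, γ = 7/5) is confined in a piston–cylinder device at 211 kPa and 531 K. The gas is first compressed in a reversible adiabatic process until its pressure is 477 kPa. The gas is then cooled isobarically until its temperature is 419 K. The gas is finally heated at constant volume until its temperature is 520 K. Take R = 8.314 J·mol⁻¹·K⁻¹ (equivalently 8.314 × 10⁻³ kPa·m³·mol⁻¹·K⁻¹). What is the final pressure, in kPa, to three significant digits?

P₄ ≈ 592 kPa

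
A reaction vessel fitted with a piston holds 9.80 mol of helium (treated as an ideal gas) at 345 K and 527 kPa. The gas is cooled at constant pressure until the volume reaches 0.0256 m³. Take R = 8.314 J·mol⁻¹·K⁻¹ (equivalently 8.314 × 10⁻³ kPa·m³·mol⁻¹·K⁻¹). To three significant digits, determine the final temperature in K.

T₂ ≈ 166 K

From PV = nRT: V₁ = nRT₁/P₁ = 0.05334 m³.
Isobaric, so V/T is constant: P₂ = P₁; T₂ = T₁·(V₂/V₁) = 165.6 K.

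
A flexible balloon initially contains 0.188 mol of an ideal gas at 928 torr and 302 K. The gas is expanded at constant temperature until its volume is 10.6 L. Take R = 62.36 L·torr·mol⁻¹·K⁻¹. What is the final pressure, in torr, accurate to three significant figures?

P₂ ≈ 334 torr

From PV = nRT: V₁ = nRT₁/P₁ = 3.815 L.
T constant ⇒ Boyle's law P V = const: T₂ = T₁; P₂ = P₁·(V₁/V₂) = 334.0 torr.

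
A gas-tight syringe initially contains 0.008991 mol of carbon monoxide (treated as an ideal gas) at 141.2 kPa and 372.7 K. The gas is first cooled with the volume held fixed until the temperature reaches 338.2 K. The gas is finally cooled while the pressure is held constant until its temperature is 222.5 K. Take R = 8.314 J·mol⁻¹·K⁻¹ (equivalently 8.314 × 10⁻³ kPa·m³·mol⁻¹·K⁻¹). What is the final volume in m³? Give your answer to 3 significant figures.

From PV = nRT: V₁ = nRT₁/P₁ = 0.0001973 m³.
V constant ⇒ P ∝ T: V₂ = V₁; P₂ = P₁·(T₂/T₁) = 128.1 kPa.
P constant ⇒ V ∝ T: P₃ = P₂; V₃ = V₂·(T₃/T₂) = 0.0001298 m³.

V₃ ≈ 0.000130 m³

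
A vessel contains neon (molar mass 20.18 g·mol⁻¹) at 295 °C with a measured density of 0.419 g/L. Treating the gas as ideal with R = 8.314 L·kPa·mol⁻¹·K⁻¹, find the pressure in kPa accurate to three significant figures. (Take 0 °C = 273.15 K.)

P ≈ 98.1 kPa

ρ = PM/(RT) ⇒ P = ρRT/M = (0.419 × 8.314 × 568.1) / 20.18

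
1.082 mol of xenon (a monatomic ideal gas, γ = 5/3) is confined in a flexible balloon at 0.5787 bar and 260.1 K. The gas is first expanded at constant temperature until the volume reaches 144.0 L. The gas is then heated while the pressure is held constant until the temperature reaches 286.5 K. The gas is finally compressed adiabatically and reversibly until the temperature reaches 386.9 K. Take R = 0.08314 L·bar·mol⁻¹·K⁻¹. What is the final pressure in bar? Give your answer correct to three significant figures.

From PV = nRT: V₁ = nRT₁/P₁ = 40.43 L.
Isothermal, so P V is constant: T₂ = T₁; P₂ = P₁·(V₁/V₂) = 0.1625 bar.
P constant ⇒ V ∝ T: P₃ = P₂; V₃ = V₂·(T₃/T₂) = 158.6 L.
Reversible adiabatic, γ = 5/3: P₄ = P₃·(T₄/T₃)^(γ/(γ−1)) = 0.3444 bar; V₄ = V₃·(T₃/T₄)^(1/(γ−1)) = 101.1 L.

P₄ ≈ 0.344 bar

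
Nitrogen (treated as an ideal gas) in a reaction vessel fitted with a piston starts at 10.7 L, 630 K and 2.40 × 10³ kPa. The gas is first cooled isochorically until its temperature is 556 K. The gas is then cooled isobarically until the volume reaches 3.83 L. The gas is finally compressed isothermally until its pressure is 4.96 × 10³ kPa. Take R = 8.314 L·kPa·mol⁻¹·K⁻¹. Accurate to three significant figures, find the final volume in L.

V₄ ≈ 1.64 L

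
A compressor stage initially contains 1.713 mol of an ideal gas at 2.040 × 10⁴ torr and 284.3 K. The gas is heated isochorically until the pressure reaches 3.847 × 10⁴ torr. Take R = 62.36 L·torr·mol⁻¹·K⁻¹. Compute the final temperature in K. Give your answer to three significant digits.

T₂ ≈ 536 K

From PV = nRT: V₁ = nRT₁/P₁ = 1.489 L.
Isochoric, so P/T is constant: V₂ = V₁; T₂ = T₁·(P₂/P₁) = 536.1 K.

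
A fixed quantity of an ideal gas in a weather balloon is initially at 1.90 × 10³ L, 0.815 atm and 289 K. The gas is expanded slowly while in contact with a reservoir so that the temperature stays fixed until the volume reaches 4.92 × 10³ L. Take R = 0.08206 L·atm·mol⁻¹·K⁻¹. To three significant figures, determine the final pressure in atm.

P₂ ≈ 0.315 atm

Isothermal, so P V is constant: T₂ = T₁; P₂ = P₁·(V₁/V₂) = 0.3147 atm.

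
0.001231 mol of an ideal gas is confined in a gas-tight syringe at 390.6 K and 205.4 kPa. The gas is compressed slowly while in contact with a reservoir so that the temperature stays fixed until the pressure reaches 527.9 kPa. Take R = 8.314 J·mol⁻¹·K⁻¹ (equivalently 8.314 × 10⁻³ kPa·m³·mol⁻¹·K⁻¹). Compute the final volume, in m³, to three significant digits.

V₂ ≈ 7.57e-06 m³

From PV = nRT: V₁ = nRT₁/P₁ = 1.946e-05 m³.
T constant ⇒ Boyle's law P V = const: T₂ = T₁; V₂ = V₁·(P₁/P₂) = 7.573e-06 m³.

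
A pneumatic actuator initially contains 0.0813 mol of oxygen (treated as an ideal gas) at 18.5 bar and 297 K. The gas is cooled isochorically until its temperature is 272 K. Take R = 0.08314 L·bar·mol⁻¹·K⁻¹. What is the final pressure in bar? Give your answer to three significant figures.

P₂ ≈ 16.9 bar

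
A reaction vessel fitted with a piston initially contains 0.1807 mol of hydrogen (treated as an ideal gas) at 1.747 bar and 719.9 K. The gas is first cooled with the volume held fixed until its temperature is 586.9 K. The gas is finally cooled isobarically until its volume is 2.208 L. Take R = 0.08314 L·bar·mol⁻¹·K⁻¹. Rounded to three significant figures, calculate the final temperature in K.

From PV = nRT: V₁ = nRT₁/P₁ = 6.191 L.
V constant ⇒ P ∝ T: V₂ = V₁; P₂ = P₁·(T₂/T₁) = 1.424 bar.
P constant ⇒ V ∝ T: P₃ = P₂; T₃ = T₂·(V₃/V₂) = 209.3 K.

T₃ ≈ 209 K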